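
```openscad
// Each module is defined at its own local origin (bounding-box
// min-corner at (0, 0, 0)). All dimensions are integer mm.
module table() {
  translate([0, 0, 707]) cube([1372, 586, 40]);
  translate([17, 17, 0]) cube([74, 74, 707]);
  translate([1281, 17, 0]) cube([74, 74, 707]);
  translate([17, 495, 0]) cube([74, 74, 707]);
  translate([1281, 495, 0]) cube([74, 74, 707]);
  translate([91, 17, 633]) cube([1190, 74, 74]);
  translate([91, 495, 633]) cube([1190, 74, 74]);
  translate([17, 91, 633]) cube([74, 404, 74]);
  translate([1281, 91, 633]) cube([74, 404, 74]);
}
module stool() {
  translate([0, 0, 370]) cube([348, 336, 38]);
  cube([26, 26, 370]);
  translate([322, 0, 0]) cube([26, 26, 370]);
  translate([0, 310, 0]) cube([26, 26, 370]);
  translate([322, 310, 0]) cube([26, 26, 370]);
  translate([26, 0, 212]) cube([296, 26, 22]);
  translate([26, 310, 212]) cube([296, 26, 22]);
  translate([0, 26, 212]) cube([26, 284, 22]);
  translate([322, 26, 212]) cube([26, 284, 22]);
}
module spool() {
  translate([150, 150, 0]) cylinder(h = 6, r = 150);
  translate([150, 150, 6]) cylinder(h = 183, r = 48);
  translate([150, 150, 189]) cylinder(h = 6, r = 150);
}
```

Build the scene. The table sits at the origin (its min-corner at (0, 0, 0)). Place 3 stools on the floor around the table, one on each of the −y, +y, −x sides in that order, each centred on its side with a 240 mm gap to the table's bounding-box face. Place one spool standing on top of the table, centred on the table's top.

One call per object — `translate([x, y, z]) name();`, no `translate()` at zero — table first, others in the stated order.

table();
translate([512, -576, 0]) stool();
translate([512, 826, 0]) stool();
translate([-588, 125, 0]) stool();
translate([536, 143, 747]) spool();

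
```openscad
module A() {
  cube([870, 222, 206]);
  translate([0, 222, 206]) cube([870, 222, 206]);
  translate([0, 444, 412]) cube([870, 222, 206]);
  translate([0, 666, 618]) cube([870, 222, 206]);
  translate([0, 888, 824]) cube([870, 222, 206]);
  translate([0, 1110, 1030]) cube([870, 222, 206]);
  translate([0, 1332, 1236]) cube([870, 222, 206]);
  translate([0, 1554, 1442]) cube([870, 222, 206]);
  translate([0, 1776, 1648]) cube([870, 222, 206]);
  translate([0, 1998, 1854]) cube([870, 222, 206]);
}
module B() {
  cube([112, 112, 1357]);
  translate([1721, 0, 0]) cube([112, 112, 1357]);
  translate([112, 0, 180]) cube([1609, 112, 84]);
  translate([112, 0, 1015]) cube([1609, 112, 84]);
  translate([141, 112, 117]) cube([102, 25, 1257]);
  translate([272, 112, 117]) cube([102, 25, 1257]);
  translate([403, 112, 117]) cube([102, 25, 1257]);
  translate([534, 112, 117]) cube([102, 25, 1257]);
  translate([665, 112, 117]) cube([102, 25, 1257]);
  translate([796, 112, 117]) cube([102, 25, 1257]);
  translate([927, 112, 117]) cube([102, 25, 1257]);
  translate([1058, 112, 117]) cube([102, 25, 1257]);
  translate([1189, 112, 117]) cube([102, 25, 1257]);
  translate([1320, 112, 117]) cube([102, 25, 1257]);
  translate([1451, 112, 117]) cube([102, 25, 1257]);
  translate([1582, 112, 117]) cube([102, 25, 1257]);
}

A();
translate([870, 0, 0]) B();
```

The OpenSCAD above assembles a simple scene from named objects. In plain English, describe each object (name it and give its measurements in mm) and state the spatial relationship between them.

A is a run of 10 identical solid stair steps. Each tread is 870×222 mm and each step block is 206 mm high. Step 1 rests on the floor; step k is offset from step 1 by (k−1)×222 mm in y and (k−1)×206 mm in z.

B is a fence section. Two 112×112 mm posts, 1357 mm tall, stand on the floor with a clear span of 1609 mm between their inner faces. Two horizontal rails of 112×84 mm section span the gap between the posts with their undersides at z = 180 mm and z = 1015 mm, flush with the posts' −y face. 12 pickets, each 102 mm wide, 25 mm thick and 1257 mm tall, are fixed to the +y face of the rails with their bottoms at z = 117 mm, evenly spaced across the span with equal gaps (rounded down to the nearest mm) at the −x end and between each pair — any rounding remainder accumulates at the +x end.

The fence section is against the staircase's +x side, with their −y faces flush.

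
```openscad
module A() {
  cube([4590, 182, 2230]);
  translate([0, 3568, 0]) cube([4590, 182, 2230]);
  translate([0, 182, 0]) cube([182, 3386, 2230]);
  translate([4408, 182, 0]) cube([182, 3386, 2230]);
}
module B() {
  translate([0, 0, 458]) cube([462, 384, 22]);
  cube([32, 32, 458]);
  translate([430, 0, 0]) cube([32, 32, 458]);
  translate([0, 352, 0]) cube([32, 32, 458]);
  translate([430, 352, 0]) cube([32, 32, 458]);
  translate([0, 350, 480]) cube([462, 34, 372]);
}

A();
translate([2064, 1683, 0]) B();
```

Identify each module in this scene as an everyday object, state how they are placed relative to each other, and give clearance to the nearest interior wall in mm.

Clearances: x = 1882, y = 1501; minimum 1501 mm.

A is a house frame. B is a chair. The chair sits inside the house frame, centred. The clearance to the nearest interior wall is 1501 mm.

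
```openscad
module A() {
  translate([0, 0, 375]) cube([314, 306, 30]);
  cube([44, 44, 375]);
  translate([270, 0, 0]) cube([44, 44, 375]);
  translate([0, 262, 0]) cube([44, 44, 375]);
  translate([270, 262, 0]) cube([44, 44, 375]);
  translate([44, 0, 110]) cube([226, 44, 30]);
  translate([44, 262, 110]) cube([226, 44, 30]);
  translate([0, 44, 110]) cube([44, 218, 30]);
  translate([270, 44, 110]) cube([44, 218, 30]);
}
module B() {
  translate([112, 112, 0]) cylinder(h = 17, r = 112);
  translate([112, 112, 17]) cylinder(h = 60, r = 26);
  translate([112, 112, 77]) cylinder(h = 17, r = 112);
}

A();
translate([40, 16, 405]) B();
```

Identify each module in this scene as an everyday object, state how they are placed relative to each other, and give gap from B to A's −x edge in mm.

A is a stool. B is a spool. The spool is on top of the stool. The gap from the spool to the stool's −x edge is 40 mm.

The spool's min-x is at 40; the stool's min-x is 0; gap = 40 mm.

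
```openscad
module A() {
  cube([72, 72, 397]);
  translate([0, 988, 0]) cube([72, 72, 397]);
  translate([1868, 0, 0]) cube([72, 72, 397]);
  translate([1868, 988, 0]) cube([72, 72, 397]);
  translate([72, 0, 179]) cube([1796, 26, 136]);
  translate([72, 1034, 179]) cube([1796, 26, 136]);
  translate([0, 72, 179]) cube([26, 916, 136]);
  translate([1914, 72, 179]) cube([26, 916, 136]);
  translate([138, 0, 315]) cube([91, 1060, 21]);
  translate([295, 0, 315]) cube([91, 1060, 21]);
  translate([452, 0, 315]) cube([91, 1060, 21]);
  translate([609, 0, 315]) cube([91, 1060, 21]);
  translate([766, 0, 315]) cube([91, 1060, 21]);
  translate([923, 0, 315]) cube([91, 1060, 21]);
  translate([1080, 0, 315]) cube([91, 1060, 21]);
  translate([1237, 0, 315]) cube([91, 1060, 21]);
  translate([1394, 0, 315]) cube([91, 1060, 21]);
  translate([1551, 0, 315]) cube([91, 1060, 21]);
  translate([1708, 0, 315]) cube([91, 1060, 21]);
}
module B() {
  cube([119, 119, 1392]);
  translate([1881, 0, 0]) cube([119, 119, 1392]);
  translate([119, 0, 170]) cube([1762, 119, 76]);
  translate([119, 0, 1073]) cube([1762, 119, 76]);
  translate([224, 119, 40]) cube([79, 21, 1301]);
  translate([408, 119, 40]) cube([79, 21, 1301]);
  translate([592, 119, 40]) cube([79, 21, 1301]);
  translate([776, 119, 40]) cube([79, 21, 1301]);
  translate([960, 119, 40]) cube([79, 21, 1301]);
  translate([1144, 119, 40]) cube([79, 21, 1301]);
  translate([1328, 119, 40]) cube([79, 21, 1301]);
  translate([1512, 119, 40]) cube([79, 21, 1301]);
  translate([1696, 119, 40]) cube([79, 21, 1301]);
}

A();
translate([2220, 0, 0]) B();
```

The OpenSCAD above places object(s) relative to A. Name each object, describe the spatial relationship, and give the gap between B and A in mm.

A is a bed frame. B is a fence section. The fence section is on the floor beside the bed frame on its +x side. The gap between the fence section and the bed frame is 280 mm.

The fence section's nearest face is 280 mm from the bed frame's +x face.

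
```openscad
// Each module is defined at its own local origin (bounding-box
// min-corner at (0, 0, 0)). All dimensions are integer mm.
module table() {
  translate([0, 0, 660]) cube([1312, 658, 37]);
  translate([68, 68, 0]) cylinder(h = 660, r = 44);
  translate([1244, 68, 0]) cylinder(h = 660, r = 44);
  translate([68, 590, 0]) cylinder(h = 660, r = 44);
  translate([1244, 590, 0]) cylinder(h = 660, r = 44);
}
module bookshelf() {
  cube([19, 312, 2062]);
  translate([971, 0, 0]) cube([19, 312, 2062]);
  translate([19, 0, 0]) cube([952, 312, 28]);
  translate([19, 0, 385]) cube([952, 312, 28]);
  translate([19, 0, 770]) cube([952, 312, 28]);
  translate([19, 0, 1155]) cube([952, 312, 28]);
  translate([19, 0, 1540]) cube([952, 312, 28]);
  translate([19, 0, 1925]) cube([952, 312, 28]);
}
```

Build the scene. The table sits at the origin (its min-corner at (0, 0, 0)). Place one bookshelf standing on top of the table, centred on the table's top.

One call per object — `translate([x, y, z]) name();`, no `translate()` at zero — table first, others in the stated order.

table();
translate([161, 173, 697]) bookshelf();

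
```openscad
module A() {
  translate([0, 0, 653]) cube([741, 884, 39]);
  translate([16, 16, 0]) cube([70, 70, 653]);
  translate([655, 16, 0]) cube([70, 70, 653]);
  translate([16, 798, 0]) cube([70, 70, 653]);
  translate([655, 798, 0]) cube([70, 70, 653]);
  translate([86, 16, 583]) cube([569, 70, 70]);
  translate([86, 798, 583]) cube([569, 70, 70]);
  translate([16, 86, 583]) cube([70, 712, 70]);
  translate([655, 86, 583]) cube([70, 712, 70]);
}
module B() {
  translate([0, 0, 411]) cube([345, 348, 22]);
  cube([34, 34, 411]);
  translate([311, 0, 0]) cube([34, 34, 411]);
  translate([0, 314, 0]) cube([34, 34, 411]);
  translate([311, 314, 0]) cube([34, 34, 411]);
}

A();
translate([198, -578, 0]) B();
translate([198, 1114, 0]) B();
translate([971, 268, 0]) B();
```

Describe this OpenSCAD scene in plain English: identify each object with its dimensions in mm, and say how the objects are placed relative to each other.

A is a table with a 741×884 mm rectangular top, 39 mm thick, top surface at z = 692 mm, supported by four 70×70 mm square legs, each inset 16 mm from the nearest pair of top edges, running from the floor. Four apron rails, 70 mm thick and 70 mm tall, run between adjacent legs with their top edges flush with the underside of the top and their outer faces flush with the legs' outer faces.

B is a four-legged stool. The seat is a 345×348×22 mm slab whose top surface is at z = 433 mm; four square legs, each 34×34 mm in cross-section, run from the floor (z = 0) to the underside of the seat, each flush with a corner of the seat.

Three stools sit around the table at the −y, +y, +x sides.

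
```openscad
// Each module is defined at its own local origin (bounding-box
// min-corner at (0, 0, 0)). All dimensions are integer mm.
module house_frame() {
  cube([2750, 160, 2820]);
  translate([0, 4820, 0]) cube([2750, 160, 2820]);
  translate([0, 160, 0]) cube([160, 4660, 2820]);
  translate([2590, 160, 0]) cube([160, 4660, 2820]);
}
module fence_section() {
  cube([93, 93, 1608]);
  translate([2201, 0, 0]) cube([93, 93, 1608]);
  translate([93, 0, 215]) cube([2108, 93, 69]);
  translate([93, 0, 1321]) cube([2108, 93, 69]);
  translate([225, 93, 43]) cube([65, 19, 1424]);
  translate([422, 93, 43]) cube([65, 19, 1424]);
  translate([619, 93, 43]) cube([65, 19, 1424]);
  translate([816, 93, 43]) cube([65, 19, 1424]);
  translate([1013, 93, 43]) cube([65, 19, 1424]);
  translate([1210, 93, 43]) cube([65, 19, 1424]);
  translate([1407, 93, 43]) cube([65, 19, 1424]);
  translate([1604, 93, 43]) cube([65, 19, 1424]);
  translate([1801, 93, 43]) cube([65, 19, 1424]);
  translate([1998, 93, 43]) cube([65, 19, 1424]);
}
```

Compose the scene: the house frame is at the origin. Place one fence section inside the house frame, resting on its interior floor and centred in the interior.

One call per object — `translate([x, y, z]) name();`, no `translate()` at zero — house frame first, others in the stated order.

house_frame();
translate([228, 2434, 0]) fence_section();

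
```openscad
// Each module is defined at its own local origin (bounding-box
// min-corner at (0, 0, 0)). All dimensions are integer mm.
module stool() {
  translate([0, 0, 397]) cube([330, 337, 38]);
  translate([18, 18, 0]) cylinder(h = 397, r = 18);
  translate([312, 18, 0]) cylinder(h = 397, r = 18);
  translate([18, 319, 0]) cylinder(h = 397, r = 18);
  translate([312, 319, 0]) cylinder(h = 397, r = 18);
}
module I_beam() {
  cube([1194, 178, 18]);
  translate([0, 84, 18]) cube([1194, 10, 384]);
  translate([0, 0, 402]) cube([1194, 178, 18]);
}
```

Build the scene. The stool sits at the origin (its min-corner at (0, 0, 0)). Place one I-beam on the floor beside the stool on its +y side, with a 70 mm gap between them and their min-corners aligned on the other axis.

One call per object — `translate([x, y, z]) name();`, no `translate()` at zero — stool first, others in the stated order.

stool();
translate([0, 407, 0]) I_beam();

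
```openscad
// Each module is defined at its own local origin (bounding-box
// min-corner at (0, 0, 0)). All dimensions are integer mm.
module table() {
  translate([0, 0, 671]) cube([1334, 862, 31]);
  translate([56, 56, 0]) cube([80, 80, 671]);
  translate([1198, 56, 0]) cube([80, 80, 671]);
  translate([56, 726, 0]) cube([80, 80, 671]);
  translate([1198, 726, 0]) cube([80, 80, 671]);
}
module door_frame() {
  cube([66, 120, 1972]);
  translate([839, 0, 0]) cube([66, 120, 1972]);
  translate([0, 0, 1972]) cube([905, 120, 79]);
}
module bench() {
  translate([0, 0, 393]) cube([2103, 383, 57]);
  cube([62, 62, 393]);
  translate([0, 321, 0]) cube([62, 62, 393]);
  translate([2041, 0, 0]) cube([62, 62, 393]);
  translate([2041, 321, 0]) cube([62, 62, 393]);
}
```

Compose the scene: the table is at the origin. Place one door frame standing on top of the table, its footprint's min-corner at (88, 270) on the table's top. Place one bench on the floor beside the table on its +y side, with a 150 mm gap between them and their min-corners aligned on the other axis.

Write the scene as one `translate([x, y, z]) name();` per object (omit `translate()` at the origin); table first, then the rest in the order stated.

table();
translate([88, 270, 702]) door_frame();
translate([0, 1012, 0]) bench();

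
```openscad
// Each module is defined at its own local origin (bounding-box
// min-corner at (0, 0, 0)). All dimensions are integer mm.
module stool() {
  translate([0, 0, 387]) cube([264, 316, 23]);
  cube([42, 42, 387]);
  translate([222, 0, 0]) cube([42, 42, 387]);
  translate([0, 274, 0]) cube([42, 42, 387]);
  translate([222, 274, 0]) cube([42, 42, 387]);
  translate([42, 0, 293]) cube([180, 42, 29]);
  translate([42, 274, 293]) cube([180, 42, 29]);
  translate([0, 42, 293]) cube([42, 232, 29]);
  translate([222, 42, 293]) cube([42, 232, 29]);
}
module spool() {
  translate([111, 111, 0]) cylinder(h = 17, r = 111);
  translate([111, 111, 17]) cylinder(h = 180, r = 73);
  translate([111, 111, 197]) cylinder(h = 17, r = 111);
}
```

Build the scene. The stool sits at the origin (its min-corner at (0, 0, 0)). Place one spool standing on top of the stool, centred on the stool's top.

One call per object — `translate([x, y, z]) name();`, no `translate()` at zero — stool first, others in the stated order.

stool();
translate([21, 47, 410]) spool();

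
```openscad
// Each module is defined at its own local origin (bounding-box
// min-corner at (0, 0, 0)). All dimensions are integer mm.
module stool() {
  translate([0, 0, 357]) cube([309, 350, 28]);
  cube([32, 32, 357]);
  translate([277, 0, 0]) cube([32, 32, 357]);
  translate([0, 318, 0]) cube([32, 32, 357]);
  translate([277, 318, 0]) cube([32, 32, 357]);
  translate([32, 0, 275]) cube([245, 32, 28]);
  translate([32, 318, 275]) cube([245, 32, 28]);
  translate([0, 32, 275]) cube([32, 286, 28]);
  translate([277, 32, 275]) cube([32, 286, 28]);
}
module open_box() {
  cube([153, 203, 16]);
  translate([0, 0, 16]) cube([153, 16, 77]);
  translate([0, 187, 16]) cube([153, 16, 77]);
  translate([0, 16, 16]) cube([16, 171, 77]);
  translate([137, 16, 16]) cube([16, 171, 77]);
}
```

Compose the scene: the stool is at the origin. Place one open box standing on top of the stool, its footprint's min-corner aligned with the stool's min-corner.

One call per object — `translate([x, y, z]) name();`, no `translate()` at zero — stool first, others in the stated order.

stool();
translate([0, 0, 385]) open_box();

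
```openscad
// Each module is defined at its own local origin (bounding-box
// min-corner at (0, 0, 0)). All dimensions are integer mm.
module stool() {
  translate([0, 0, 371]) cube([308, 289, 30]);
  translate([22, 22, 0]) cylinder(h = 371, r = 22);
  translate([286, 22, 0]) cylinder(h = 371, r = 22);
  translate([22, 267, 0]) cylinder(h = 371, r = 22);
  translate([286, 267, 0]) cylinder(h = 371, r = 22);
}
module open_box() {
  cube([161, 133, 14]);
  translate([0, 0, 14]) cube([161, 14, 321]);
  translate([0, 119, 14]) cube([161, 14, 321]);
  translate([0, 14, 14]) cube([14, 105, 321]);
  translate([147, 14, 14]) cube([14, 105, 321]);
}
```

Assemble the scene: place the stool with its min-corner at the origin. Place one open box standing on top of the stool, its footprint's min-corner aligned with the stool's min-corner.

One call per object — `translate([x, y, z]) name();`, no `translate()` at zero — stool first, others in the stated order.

stool();
translate([0, 0, 401]) open_box();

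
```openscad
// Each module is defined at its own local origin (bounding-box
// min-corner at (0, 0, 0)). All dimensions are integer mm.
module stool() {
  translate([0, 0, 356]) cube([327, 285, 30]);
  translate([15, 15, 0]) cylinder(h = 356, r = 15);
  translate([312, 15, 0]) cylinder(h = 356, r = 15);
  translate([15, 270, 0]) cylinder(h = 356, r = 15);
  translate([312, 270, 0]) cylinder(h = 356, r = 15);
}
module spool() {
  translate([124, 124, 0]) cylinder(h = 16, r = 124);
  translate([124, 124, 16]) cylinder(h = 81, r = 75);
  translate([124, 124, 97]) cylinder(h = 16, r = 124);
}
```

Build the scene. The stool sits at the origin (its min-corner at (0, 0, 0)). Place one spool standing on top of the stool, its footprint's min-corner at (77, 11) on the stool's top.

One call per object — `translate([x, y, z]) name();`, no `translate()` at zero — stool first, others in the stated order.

stool();
translate([77, 11, 386]) spool();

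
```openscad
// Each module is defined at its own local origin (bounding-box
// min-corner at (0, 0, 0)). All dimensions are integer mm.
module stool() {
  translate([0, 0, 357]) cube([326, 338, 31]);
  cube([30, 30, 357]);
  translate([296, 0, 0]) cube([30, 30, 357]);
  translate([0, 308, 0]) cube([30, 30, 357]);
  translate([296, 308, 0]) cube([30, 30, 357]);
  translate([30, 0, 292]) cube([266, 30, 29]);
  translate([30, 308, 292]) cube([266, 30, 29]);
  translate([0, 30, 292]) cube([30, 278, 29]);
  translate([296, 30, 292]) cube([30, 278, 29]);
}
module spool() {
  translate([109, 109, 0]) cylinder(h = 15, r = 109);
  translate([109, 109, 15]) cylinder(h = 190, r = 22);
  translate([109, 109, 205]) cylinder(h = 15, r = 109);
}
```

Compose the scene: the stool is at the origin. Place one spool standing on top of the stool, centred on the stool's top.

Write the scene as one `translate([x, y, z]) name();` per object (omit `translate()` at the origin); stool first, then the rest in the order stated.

stool();
translate([54, 60, 388]) spool();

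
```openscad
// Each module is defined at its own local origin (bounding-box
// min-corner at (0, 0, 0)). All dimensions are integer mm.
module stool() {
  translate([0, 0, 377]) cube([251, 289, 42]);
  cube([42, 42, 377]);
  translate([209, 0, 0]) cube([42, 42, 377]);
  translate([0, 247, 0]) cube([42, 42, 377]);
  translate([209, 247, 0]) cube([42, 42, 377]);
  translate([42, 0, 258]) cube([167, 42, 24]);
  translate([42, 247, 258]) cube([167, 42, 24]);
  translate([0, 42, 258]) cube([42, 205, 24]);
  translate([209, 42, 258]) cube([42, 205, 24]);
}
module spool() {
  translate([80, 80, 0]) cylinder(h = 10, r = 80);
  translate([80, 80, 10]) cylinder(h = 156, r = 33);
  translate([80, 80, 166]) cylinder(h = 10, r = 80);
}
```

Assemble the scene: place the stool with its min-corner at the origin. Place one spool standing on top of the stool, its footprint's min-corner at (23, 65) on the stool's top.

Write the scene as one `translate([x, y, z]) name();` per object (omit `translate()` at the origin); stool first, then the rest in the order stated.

stool();
translate([23, 65, 419]) spool();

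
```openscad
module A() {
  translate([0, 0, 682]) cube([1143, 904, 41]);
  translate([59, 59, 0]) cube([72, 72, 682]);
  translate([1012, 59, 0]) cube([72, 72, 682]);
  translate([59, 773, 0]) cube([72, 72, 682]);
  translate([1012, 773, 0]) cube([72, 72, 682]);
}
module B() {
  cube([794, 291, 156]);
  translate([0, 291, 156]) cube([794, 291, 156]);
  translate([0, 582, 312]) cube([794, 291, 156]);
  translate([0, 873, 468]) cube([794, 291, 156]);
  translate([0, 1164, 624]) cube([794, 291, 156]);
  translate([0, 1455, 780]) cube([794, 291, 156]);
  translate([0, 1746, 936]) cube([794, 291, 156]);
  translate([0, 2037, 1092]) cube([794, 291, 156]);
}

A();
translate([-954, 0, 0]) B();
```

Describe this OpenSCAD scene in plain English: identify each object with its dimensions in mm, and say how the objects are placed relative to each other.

A is a table with a 1143×904 mm rectangular top, 41 mm thick, top surface at z = 723 mm, supported by four 72×72 mm square legs, each inset 59 mm from the nearest pair of top edges, running from the floor.

B is a run of 8 identical solid stair steps. Each tread is 794×291 mm and each step block is 156 mm high. Step 1 rests on the floor; step k is offset from step 1 by (k−1)×291 mm in y and (k−1)×156 mm in z.

The staircase is on the floor beside the table on its −x side.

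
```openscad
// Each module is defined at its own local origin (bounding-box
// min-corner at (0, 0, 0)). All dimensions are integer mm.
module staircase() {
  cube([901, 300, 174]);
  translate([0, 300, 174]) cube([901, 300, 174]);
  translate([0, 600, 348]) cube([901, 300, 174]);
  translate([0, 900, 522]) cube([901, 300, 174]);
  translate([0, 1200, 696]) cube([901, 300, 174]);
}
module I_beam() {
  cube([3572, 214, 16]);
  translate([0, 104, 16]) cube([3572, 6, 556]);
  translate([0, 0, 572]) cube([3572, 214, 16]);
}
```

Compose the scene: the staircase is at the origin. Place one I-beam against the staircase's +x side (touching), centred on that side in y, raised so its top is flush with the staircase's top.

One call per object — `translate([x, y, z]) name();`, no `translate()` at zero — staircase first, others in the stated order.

staircase();
translate([901, 643, 282]) I_beam();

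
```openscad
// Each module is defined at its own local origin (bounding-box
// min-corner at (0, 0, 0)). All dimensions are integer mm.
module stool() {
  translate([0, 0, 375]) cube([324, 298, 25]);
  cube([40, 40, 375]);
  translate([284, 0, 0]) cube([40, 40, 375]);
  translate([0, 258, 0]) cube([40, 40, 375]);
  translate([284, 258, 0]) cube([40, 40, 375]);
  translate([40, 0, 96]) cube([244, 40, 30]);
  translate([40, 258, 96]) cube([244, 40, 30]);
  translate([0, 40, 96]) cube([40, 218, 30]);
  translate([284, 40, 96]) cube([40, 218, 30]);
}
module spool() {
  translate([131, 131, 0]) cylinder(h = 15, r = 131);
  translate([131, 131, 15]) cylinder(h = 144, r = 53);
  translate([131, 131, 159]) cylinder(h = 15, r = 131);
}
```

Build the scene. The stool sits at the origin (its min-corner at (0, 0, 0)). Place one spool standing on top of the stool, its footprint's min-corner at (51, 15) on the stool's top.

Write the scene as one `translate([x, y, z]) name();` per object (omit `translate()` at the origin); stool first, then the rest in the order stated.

stool();
translate([51, 15, 400]) spool();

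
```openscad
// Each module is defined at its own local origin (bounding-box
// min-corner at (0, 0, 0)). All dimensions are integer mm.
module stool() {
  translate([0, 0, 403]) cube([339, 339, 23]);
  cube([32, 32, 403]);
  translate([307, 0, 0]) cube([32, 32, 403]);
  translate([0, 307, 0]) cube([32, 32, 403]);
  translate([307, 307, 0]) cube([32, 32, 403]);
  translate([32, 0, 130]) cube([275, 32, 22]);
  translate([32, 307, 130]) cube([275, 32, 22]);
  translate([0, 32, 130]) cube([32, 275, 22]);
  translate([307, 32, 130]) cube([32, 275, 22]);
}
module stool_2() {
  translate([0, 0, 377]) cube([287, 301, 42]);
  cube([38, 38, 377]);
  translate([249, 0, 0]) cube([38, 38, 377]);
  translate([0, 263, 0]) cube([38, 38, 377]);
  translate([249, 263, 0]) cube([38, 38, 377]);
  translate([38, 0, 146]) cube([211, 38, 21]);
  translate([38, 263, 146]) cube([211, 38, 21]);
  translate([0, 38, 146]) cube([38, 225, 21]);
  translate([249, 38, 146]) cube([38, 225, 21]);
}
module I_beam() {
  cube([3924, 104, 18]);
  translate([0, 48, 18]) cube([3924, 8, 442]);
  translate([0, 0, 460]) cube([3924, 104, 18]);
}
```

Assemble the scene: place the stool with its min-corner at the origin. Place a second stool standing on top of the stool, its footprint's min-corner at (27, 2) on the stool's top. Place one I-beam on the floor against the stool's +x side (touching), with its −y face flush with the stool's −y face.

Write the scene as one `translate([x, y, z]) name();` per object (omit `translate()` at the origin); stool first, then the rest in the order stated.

stool();
translate([27, 2, 426]) stool_2();
translate([339, 0, 0]) I_beam();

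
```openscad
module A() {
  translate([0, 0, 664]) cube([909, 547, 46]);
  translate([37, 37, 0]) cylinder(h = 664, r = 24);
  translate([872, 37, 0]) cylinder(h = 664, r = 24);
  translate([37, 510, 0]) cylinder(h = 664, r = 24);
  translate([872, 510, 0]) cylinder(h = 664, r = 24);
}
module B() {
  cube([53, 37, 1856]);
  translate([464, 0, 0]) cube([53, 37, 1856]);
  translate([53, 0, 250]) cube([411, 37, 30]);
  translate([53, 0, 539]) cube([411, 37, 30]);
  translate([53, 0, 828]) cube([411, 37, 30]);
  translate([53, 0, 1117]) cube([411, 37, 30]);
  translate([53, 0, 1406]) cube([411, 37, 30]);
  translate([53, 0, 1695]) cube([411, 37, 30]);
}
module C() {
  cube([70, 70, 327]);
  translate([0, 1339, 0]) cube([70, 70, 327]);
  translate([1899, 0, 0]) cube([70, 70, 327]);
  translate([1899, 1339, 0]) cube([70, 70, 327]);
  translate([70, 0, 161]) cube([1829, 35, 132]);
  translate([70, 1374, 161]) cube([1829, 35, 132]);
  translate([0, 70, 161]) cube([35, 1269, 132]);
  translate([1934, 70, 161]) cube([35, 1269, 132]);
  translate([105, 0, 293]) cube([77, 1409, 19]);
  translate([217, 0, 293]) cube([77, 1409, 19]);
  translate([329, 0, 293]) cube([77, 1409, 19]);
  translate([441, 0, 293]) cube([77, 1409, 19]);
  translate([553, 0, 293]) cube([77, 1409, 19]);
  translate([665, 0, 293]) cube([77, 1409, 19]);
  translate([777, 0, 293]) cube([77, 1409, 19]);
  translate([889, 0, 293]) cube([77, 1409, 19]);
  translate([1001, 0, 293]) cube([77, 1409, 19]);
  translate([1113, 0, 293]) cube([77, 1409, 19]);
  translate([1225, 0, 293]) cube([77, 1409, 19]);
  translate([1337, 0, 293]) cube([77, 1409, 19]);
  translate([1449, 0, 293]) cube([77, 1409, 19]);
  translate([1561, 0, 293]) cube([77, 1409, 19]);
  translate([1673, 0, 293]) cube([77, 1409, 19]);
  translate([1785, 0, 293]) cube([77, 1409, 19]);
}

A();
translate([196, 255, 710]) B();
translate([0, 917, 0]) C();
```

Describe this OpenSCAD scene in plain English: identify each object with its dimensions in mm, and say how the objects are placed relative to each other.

A is a table with a 909×547 mm rectangular top, 46 mm thick, top surface at z = 710 mm, supported by four round legs of 48 mm diameter, each leg's bounding box inset 13 mm from the nearest pair of top edges, running from the floor.

B is a straight ladder. Two 53×37 mm vertical rails, 1856 mm tall, stand 517 mm apart (outside-to-outside) with their front faces coplanar on the −y side. 6 rungs, each 37 mm deep and 30 mm tall, span between the inner faces of the rails, front faces flush with the rails. The lowest rung's underside is at z = 250 mm and rungs are spaced 289 mm apart (underside to underside).

C is a bed frame 1969 mm long (x) by 1409 mm wide (y). Four 70×70 mm corner posts, 327 mm tall, at the corners of the footprint. Four rails of 35 mm thickness and 132 mm height run between adjacent posts with their undersides at z = 161 mm, their outer faces flush with the outside of the frame (the two x-running rails run between the posts' inner faces; the two y-running rails run between the posts' inner faces). 16 slats, each 77 mm wide (x) and 19 mm thick, lie across the top of the two x-running rails, running the full 1409 mm width of the frame in y; the slats are evenly spaced along x between the inner faces of the end posts with equal gaps (rounded down to the nearest mm) at the −x end and between each pair — any rounding remainder accumulates at the +x end.

The ladder is on top of the table, centred. The bed frame is on the floor beside the table on its +y side.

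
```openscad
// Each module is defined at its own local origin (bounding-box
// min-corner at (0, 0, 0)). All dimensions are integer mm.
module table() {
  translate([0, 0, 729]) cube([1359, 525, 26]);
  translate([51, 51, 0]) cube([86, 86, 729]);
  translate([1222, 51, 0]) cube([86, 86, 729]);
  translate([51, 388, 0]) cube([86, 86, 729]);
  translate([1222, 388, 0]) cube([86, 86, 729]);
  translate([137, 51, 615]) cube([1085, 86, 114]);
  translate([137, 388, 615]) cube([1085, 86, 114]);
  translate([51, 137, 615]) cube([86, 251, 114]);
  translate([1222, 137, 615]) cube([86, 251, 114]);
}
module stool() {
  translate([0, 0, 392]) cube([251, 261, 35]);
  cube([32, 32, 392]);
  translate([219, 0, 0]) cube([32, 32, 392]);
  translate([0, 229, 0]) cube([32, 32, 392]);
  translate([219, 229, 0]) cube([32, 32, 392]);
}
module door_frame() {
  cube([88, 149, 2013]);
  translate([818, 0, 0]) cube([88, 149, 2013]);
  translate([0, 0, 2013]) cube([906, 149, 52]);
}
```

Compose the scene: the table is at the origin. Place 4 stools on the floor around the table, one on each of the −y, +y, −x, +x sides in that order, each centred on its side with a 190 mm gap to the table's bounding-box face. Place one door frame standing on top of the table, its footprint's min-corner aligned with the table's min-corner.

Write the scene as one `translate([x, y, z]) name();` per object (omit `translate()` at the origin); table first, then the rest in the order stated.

table();
translate([554, -451, 0]) stool();
translate([554, 715, 0]) stool();
translate([-441, 132, 0]) stool();
translate([1549, 132, 0]) stool();
translate([0, 0, 755]) door_frame();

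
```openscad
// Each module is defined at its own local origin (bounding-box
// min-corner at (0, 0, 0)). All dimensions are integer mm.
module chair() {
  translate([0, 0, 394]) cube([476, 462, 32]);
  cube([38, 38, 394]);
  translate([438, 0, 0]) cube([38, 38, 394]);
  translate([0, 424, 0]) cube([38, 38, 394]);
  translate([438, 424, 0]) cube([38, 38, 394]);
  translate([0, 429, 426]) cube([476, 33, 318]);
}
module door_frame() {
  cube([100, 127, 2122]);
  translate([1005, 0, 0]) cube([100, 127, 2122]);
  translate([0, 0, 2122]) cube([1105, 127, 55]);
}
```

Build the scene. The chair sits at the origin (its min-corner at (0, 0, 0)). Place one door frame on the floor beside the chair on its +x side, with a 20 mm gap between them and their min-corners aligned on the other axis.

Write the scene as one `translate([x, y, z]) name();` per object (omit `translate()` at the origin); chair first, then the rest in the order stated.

chair();
translate([496, 0, 0]) door_frame();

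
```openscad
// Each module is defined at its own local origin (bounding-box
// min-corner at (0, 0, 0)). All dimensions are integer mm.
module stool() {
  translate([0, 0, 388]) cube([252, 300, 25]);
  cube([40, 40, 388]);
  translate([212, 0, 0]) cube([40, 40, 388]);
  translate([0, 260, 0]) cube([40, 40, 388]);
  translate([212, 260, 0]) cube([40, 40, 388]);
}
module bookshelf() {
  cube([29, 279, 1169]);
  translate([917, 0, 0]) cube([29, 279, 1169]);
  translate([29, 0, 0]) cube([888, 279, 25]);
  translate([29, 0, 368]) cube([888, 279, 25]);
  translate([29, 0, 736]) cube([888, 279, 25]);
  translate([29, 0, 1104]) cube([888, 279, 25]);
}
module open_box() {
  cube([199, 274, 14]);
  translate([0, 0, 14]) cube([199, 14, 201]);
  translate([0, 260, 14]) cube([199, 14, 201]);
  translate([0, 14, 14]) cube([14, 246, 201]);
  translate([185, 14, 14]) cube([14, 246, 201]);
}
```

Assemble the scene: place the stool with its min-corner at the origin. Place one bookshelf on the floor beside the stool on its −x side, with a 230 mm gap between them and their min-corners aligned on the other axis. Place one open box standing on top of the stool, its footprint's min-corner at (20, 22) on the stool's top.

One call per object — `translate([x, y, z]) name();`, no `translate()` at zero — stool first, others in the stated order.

stool();
translate([-1176, 0, 0]) bookshelf();
translate([20, 22, 413]) open_box();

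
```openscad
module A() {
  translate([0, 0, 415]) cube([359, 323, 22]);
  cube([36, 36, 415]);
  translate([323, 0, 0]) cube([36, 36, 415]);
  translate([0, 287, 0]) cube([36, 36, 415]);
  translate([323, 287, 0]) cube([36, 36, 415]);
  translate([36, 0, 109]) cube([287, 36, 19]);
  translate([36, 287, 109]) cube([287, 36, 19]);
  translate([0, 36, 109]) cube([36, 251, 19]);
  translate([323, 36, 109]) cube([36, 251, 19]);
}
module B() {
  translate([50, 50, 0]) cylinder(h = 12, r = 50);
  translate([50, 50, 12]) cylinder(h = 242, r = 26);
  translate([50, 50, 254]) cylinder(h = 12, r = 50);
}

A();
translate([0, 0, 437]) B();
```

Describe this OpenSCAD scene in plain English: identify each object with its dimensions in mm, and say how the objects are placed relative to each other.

A is a four-legged stool. The seat is a 359×323×22 mm slab whose top surface is at z = 437 mm; four square legs, each 36×36 mm in cross-section, run from the floor (z = 0) to the underside of the seat, each flush with a corner of the seat. Four stretchers, 36 mm wide and 19 mm tall, connect adjacent legs with their undersides at z = 109 mm, each running between the inner faces of the legs it joins and aligned with the legs' outer faces on the other axis.

B is a spool: two coaxial disc flanges of radius 50 mm and thickness 12 mm, joined by a core cylinder of radius 26 mm and height 242 mm. The lower flange rests on z = 0 and the three cylinders share a vertical axis.

The spool is on top of the stool.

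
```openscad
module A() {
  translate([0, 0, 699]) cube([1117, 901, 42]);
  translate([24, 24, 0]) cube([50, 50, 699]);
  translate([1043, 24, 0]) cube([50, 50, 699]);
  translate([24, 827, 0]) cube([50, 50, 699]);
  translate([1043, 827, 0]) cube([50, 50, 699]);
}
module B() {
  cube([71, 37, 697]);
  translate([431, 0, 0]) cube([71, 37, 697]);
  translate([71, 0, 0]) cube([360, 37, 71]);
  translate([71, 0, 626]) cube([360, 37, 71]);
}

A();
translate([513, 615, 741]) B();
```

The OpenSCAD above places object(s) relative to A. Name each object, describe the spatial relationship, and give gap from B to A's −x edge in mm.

The picture frame's min-x is at 513; the table's min-x is 0; gap = 513 mm.

A is a table. B is a picture frame. The picture frame is on top of the table. The gap from the picture frame to the table's −x edge is 513 mm.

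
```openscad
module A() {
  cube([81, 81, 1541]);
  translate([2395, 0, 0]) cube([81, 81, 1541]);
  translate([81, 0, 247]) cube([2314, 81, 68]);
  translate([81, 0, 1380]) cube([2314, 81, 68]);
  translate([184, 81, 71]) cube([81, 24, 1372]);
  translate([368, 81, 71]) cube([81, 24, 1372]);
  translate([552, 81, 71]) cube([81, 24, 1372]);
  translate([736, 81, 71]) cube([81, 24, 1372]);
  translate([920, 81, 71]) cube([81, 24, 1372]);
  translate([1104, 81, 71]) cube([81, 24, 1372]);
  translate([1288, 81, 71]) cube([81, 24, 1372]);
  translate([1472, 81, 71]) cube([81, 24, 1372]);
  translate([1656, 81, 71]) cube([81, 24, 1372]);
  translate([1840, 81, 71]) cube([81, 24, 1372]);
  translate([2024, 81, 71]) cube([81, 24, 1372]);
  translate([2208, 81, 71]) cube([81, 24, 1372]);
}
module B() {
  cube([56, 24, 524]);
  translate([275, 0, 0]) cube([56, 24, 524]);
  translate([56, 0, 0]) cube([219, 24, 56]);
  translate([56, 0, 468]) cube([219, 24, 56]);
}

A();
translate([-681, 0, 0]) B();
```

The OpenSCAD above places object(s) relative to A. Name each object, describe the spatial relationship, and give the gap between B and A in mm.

The picture frame's nearest face is 350 mm from the fence section's −x face.

A is a fence section. B is a picture frame. The picture frame is on the floor beside the fence section on its −x side. The gap between the picture frame and the fence section is 350 mm.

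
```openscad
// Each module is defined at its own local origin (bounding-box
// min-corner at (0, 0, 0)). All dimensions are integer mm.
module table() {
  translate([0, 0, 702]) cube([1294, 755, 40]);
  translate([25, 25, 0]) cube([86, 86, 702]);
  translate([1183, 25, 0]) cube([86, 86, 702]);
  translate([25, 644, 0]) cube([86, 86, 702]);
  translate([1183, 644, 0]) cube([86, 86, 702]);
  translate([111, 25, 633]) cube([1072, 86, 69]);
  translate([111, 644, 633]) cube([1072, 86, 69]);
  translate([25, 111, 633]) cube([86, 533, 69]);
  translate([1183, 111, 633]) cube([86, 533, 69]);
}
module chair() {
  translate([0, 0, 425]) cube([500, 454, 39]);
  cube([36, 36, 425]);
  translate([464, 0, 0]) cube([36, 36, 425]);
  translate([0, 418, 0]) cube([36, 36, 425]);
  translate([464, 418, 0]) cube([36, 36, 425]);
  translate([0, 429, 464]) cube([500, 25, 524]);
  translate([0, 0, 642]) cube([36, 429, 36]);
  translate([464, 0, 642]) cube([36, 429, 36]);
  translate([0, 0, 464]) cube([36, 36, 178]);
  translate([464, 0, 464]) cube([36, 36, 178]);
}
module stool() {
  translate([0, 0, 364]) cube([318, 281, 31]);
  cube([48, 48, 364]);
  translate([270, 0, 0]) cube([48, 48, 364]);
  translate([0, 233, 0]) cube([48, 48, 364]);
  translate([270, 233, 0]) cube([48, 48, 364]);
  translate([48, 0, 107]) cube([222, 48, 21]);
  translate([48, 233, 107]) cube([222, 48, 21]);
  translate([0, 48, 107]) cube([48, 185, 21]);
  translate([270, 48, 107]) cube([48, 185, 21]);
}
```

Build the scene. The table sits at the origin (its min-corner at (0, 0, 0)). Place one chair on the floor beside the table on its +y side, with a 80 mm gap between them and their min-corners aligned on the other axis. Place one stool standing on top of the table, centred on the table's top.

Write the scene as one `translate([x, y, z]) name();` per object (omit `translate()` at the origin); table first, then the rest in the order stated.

table();
translate([0, 835, 0]) chair();
translate([488, 237, 742]) stool();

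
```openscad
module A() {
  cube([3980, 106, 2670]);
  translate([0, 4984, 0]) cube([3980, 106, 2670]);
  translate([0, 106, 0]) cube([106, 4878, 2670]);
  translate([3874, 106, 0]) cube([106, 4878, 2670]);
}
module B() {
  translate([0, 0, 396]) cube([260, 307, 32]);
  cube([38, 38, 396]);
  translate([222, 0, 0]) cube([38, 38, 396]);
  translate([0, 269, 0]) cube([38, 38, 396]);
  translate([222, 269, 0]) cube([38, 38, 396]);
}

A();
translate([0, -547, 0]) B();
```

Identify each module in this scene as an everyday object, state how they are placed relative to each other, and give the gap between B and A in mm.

A is a house frame. B is a stool. The stool is on the floor beside the house frame on its −y side. The gap between the stool and the house frame is 240 mm.

The stool's nearest face is 240 mm from the house frame's −y face.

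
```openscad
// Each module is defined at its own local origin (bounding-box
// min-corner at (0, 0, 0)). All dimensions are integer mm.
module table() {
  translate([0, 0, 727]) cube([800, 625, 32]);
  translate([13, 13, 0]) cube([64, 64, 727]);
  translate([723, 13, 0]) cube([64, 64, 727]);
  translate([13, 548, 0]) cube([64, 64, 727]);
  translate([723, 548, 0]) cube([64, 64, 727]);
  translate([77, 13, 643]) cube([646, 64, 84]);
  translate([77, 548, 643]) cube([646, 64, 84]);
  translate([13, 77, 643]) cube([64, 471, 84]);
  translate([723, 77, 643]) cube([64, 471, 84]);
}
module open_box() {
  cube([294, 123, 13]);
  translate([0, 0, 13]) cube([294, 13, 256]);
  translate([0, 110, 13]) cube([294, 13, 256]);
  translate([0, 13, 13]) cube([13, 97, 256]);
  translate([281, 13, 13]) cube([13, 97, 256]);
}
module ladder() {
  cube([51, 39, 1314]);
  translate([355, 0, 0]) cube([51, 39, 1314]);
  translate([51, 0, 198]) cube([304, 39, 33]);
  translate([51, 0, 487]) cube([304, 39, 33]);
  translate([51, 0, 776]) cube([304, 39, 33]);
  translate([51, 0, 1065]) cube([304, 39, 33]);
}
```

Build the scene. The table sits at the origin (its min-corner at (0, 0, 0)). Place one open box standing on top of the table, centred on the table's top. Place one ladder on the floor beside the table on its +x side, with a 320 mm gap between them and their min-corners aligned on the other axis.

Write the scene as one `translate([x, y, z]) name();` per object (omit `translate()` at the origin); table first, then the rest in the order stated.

table();
translate([253, 251, 759]) open_box();
translate([1120, 0, 0]) ladder();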